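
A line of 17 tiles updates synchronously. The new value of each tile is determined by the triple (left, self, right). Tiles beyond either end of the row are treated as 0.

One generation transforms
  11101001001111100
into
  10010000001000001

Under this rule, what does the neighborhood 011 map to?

At position 0 the neighborhood is 011; the next row has 1 there.

1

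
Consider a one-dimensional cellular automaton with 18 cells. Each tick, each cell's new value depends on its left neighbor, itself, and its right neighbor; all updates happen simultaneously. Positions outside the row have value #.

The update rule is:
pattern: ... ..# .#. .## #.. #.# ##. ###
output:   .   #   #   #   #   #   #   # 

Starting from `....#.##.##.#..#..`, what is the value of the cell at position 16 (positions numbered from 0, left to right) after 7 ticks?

#..###############
##################
##################  (fixed point — unchanged through tick 7)
position 16 holds #

#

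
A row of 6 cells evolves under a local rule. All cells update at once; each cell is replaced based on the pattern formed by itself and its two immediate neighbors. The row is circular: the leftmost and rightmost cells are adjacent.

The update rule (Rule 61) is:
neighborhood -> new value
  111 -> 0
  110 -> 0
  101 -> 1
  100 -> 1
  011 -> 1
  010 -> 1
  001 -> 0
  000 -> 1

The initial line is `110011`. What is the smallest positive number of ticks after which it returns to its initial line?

001010
101111
011000
010111
111100
100010
111011
000110
110101
001111
101000
111110
100001
011101
110011

15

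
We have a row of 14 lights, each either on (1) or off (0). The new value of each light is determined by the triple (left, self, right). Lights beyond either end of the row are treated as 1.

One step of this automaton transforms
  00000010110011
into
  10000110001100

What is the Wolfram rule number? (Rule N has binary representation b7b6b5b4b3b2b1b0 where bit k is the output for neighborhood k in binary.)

22

position 13: 111 → 0  (bit 7 = 0)
position 9: 110 → 0  (bit 6 = 0)
position 7: 101 → 0  (bit 5 = 0)
position 0: 100 → 1  (bit 4 = 1)
position 8: 011 → 0  (bit 3 = 0)
position 6: 010 → 1  (bit 2 = 1)
position 5: 001 → 1  (bit 1 = 1)
position 1: 000 → 0  (bit 0 = 0)
bits b7..b0 = 00010110 = 22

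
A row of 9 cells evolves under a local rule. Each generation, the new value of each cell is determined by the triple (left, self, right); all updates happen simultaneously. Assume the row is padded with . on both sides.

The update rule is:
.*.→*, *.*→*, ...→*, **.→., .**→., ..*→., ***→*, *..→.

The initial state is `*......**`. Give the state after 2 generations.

**.**..**

generation 1: *.****...
generation 2: **.**..**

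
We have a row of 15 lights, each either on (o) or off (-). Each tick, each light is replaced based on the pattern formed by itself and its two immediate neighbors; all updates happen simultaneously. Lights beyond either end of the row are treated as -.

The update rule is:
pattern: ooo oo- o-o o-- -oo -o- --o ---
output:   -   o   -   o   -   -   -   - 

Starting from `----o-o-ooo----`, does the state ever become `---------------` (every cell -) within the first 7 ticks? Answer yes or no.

yes

----------oo---
-----------oo--
------------oo-
-------------oo
--------------o
---------------
all cells are - at tick 6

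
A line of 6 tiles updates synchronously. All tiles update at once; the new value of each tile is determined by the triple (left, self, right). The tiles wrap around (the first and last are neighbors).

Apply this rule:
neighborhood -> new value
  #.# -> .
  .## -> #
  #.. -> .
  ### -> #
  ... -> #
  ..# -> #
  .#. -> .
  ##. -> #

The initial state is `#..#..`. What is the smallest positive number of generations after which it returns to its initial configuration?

3

..#..#
.#..#.
#..#..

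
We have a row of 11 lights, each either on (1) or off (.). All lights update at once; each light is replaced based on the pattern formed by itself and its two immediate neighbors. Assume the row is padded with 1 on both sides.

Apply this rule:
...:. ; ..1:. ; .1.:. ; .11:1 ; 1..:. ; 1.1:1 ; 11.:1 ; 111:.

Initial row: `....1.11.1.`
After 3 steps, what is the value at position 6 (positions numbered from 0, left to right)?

step 1: .....1111.1
step 2: .....1..111
step 3: ........1..
position 6 holds .

.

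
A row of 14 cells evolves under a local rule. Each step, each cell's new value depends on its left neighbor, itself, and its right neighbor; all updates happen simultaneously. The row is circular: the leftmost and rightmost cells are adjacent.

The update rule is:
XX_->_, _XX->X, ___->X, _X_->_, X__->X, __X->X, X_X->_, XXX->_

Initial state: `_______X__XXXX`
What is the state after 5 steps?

XXXXXXX_XXX___
X_______X__XXX
_XXXXXXX_XXX__
XX_______X__XX
__XXXXXXX_XXX_

__XXXXXXX_XXX_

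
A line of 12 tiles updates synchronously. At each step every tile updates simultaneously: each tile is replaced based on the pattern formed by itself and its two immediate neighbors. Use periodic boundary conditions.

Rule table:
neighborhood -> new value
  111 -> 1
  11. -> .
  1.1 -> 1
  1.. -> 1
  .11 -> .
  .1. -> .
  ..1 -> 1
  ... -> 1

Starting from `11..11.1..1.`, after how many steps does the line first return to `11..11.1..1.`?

step 1: ..11..1.11.1
step 2: 11..11.1..1.

2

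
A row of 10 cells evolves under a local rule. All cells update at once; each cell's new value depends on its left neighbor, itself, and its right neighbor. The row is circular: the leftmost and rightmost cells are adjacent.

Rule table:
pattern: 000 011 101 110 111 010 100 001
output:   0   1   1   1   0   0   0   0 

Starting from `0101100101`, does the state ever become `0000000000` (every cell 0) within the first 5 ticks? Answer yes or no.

yes

1011100010
0110100001
1111000000
1001000000
0000000000
all cells are 0 at tick 5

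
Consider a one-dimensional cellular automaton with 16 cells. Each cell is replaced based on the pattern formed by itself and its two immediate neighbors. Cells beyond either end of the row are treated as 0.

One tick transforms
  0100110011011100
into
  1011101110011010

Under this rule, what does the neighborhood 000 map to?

At position 15 the neighborhood is 000; the next row has 0 there.

0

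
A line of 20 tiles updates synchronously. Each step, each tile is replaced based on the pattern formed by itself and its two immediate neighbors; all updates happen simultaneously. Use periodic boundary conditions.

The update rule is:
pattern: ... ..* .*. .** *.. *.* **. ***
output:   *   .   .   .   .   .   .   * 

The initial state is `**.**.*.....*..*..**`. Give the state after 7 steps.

*....*.......**....*

*.......***........*
..*****..*..******..
*..***.......****..*
....*..*****..**....
***.....***......***
**..***..*..****..**
*....*.......**....*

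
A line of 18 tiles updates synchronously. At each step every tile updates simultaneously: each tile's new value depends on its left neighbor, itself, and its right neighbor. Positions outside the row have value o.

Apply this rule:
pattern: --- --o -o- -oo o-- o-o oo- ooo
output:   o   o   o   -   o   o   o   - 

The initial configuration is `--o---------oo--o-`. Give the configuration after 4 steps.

----------oo------

step 1: oooooooooooo-ooooo
step 2: -----------oo-----
step 3: ooooooooooo-oooooo
step 4: ----------oo------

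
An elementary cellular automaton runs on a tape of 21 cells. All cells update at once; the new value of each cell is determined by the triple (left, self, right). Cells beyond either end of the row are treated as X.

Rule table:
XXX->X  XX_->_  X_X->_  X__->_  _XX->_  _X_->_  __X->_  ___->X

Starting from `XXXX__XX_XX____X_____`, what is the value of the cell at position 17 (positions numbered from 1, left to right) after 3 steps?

_

XXX_________XX___XXX_
XX__XXXXXXX____X__X__
X____XXXXX__XX_______
position 17 holds _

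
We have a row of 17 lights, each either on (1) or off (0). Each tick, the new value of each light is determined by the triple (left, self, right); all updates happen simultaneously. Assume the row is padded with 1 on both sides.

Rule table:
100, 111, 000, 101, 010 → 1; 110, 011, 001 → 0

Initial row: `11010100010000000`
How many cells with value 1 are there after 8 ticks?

10111111011111110
01011110101111101
11101101110111010
11010010101010111
10111011111111011
01010101111110101
11111110111101110
11111101011010101
count of 1: 12

12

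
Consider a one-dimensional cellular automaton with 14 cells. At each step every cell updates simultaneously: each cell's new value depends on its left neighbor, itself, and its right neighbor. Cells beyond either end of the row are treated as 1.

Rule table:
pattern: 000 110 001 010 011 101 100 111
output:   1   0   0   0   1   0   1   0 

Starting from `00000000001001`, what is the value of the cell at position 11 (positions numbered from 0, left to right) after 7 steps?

1

step 1: 11111111100101
step 2: 00000000010001
step 3: 11111111001101
step 4: 00000000101001
step 5: 11111110000101
step 6: 00000001110001
step 7: 11111101001101
position 11 holds 1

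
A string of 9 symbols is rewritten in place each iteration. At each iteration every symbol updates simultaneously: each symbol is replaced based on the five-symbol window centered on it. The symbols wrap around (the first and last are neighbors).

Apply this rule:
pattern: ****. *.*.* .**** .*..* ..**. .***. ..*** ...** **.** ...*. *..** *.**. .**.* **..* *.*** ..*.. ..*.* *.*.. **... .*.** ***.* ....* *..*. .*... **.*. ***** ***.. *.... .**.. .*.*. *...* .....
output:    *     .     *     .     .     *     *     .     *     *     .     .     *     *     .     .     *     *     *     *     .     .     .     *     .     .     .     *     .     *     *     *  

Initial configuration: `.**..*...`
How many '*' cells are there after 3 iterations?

5

iteration 1: ...*..**.
iteration 2: *.*.....*
iteration 3: *.****...
count of *: 5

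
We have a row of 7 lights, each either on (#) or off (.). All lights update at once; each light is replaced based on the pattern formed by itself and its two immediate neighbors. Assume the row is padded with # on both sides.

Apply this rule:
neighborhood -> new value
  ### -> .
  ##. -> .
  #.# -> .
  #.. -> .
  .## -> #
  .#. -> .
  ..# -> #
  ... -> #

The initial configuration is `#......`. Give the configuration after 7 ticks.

tick 1: ..#####
tick 2: .##....
tick 3: .#..###
tick 4: ...##..
tick 5: .###..#
tick 6: .#...##
tick 7: ...###.

...###.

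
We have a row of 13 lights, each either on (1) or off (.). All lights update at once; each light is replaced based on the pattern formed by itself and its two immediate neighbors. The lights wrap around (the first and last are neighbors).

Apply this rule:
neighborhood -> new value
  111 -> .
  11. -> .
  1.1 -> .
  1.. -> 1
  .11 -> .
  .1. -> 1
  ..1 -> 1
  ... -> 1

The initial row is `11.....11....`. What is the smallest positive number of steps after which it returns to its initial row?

2

step 1: ..11111..1111
step 2: 11.....11....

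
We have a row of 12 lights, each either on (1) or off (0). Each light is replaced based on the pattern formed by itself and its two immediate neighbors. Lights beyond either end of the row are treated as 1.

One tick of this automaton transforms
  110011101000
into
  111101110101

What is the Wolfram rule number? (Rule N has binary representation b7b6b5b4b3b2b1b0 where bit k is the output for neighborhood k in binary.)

242

position 0: 111 → 1  (bit 7 = 1)
position 1: 110 → 1  (bit 6 = 1)
position 7: 101 → 1  (bit 5 = 1)
position 2: 100 → 1  (bit 4 = 1)
position 4: 011 → 0  (bit 3 = 0)
position 8: 010 → 0  (bit 2 = 0)
position 3: 001 → 1  (bit 1 = 1)
position 10: 000 → 0  (bit 0 = 0)
bits b7..b0 = 11110010 = 242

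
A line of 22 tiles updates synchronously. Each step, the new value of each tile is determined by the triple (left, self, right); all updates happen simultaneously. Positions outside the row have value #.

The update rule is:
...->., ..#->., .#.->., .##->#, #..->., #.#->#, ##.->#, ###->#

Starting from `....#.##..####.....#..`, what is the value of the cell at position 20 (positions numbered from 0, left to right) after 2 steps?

.....###..####........
.....###..####........
position 20 holds .

.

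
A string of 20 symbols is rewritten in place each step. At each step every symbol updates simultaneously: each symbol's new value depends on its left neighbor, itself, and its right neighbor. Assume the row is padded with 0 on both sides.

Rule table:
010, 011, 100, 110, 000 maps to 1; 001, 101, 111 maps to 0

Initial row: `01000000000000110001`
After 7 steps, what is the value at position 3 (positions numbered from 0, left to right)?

1

01111111111110111101
01000000000010100101
01111111111010110101
01000000001010110101
01111111101010110101
01000000101010110101
01111110101010110101
position 3 holds 1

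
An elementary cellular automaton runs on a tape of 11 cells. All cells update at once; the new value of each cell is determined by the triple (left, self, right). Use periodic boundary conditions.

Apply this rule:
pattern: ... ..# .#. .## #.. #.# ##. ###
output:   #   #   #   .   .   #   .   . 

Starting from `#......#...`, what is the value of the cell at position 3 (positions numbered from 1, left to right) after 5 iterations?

#

iteration 1: #.######.##
iteration 2: .#......#..
iteration 3: ##.######.#
iteration 4: ..#......#.
iteration 5: ###.######.
position 3 holds #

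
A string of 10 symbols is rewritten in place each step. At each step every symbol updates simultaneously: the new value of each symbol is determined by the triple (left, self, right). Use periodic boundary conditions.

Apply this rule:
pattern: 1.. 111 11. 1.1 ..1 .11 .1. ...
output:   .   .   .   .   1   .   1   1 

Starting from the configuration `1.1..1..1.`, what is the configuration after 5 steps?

step 1: 1.1.11.11.
step 2: 1.1.......
step 3: 1.1.111111
step 4: ..1.......
step 5: 111.111111

111.111111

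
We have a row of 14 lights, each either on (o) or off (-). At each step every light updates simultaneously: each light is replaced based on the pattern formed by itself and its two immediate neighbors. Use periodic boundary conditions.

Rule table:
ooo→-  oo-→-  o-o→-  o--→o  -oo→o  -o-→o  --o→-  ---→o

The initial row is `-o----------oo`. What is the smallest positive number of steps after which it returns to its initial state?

2

step 1: -oooooooooo-o-
step 2: -o----------oo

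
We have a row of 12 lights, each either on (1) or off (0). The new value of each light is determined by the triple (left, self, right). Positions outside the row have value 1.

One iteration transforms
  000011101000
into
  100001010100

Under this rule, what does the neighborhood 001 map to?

0

At position 3 the neighborhood is 001; the next row has 0 there.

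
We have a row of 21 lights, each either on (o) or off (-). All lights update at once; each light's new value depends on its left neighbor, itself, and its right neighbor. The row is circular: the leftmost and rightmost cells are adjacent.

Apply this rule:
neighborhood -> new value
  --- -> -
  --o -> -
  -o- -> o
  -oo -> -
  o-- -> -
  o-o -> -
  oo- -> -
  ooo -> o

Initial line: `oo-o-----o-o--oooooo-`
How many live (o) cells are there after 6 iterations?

3

---o-----o-o---oooo--
---o-----o-o----oo---
---o-----o-o---------
---o-----o-o---------  (fixed point — unchanged through iteration 6)
count of o: 3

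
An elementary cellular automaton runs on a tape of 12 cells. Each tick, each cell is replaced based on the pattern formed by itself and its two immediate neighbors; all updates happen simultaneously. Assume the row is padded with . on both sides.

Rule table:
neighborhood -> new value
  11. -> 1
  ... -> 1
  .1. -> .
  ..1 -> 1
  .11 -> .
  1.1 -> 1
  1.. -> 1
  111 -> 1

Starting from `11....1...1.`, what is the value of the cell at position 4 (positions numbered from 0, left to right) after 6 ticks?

1

.11111.111.1
1.11111.111.
.1.11111.111
1.1.11111.11
.1.1.11111.1
1.1.1.11111.
position 4 holds 1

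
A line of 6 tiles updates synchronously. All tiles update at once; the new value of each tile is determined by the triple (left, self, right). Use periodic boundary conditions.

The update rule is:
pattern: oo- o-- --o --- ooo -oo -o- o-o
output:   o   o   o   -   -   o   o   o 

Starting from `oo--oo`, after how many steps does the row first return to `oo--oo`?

-oooo-
oo--oo

2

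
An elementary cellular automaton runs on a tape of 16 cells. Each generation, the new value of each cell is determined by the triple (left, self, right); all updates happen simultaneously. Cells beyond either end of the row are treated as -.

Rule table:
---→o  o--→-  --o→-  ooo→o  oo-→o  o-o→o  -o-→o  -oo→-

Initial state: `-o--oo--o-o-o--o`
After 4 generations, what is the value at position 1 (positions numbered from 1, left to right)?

generation 1: -o---o--ooooo--o
generation 2: -o-o-o---oooo--o
generation 3: -ooooo-o--ooo--o
generation 4: --oooooo---oo--o
position 1 holds -

-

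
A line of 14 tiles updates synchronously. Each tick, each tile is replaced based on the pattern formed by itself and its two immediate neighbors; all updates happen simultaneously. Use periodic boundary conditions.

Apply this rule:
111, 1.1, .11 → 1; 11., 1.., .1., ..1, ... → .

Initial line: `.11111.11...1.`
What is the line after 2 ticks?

.111.11.......

.1111.11......
.111.11.......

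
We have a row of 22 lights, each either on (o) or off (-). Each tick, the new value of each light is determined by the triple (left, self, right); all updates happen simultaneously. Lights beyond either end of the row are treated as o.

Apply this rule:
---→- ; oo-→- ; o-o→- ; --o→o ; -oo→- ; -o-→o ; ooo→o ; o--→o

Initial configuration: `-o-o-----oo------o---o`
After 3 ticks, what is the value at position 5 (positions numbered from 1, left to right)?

-o-oo---o--o----ooo-o-
-o---o-oooooo--o-o--o-
-oo-oo--oooo-ooo-oooo-
position 5 holds o

o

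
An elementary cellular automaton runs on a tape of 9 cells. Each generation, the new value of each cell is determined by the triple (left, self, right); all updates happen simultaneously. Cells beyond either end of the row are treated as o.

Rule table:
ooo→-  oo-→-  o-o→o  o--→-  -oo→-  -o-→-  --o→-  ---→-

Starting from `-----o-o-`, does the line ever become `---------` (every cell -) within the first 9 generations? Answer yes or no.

------o-o
-------o-
--------o
---------
all cells are - at generation 4

yes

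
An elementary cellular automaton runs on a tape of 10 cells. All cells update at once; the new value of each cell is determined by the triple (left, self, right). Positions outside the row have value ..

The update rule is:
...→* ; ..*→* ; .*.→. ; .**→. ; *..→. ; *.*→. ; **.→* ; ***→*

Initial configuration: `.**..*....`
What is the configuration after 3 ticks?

******...*

tick 1: *.*.*..***
tick 2: ......*.**
tick 3: ******...*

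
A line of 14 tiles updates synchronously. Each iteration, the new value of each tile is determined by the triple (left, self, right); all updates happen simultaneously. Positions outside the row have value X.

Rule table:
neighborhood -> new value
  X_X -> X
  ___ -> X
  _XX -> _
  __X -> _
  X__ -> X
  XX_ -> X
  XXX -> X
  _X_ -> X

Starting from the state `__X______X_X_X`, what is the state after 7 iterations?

XXXXXXX_XXXXXX

X_XXXXXX_XXXX_
XX_XXXXXX_XXXX
XXX_XXXXXX_XXX
XXXX_XXXXXX_XX
XXXXX_XXXXXX_X
XXXXXX_XXXXXX_
XXXXXXX_XXXXXX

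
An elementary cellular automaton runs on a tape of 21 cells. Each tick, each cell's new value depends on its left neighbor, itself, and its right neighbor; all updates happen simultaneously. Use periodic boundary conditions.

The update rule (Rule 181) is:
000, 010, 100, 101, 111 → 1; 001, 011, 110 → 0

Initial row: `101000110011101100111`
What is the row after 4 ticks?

001011011011001110001

011110001001010010011
101101101101111011000
110010010010110100110
001011011011001110001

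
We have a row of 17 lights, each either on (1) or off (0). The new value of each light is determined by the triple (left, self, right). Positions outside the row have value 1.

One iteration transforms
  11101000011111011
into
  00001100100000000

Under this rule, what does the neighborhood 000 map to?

0

At position 6 the neighborhood is 000; the next row has 0 there.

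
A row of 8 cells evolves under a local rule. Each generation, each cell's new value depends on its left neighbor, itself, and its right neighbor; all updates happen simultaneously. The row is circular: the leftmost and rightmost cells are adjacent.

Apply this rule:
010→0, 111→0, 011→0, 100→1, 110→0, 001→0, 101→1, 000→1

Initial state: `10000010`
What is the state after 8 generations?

01111001
10000100
01110010
00001001
11100100
00010010
11001001
00100100

00100100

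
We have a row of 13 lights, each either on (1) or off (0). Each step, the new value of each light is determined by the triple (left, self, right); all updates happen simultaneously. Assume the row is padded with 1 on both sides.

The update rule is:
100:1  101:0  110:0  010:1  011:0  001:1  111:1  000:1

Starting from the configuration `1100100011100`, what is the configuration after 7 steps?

step 1: 1011111101011
step 2: 0001111001001
step 3: 1110110111110
step 4: 1100000011100
step 5: 1011111101011  (repeats step 1; period 4)
step 7: 1110110111110

1110110111110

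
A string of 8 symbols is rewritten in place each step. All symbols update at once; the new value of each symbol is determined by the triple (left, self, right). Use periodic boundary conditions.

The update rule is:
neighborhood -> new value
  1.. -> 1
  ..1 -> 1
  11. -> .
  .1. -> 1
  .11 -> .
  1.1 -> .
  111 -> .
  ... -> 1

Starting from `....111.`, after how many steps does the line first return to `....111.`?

2

step 1: 1111...1
step 2: ....111.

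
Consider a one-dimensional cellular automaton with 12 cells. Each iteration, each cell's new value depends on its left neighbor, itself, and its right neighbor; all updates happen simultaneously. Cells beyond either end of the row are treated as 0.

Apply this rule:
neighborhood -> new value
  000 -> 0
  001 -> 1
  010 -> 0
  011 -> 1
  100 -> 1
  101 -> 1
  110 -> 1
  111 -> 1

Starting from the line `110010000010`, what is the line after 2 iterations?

111110101010

111101000101
111110101010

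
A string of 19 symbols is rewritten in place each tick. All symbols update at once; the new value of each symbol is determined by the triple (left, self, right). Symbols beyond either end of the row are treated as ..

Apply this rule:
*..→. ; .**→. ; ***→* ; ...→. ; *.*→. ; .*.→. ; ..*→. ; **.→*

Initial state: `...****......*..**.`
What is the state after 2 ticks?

....***..........*.
.....**............

.....**............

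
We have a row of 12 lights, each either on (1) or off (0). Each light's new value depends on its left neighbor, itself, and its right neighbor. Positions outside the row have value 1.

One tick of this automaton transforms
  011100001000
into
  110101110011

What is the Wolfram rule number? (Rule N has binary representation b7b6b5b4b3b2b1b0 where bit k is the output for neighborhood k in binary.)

107

position 2: 111 → 0  (bit 7 = 0)
position 3: 110 → 1  (bit 6 = 1)
position 0: 101 → 1  (bit 5 = 1)
position 4: 100 → 0  (bit 4 = 0)
position 1: 011 → 1  (bit 3 = 1)
position 8: 010 → 0  (bit 2 = 0)
position 7: 001 → 1  (bit 1 = 1)
position 5: 000 → 1  (bit 0 = 1)
bits b7..b0 = 01101011 = 107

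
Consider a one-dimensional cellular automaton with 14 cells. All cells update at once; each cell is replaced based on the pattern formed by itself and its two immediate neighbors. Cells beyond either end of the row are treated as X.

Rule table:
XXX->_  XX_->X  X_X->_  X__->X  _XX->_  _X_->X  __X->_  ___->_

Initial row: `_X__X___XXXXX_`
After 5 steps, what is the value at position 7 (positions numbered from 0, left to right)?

_

_XX_XX______X_
__X__XX_____X_
X_XX__XX____X_
X__XX__XX___X_
XX__XX__XX__X_
position 7 holds _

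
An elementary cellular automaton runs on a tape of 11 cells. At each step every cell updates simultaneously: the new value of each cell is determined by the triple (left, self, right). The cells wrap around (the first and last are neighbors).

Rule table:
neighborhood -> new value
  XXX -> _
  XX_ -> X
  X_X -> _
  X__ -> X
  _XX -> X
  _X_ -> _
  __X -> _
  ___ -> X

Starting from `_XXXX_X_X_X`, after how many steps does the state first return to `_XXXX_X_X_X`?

step 1: _X__X______
step 2: __X__XXXXXX
step 3: X__X_X____X
step 4: XX____XXX_X
step 5: _XXXX_X_X_X

5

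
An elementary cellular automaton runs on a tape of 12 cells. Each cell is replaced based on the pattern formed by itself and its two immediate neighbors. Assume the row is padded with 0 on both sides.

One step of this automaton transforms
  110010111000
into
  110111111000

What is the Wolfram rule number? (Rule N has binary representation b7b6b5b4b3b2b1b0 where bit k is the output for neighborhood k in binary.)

238

position 7: 111 → 1  (bit 7 = 1)
position 1: 110 → 1  (bit 6 = 1)
position 5: 101 → 1  (bit 5 = 1)
position 2: 100 → 0  (bit 4 = 0)
position 0: 011 → 1  (bit 3 = 1)
position 4: 010 → 1  (bit 2 = 1)
position 3: 001 → 1  (bit 1 = 1)
position 10: 000 → 0  (bit 0 = 0)
bits b7..b0 = 11101110 = 238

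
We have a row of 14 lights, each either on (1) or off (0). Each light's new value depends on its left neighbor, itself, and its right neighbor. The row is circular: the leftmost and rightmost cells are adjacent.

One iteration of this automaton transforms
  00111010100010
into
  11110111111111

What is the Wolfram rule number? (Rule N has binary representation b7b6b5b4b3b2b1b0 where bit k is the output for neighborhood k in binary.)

position 3: 111 → 1  (bit 7 = 1)
position 4: 110 → 0  (bit 6 = 0)
position 5: 101 → 1  (bit 5 = 1)
position 9: 100 → 1  (bit 4 = 1)
position 2: 011 → 1  (bit 3 = 1)
position 6: 010 → 1  (bit 2 = 1)
position 1: 001 → 1  (bit 1 = 1)
position 0: 000 → 1  (bit 0 = 1)
bits b7..b0 = 10111111 = 191

191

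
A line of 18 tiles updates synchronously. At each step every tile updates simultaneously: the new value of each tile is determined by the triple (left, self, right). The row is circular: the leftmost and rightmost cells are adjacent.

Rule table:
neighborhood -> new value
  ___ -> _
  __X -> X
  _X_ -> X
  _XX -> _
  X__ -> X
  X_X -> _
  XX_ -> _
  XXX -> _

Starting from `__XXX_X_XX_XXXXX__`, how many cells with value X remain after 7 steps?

5

_X____X_________X_
XXX__XXX_______XXX
___XX___X_____X___
__X__X_XXX___XXX__
_XXXXX____X_X___X_
X_____X__XX_XX_XXX
_X___XXXX_________
count of X: 5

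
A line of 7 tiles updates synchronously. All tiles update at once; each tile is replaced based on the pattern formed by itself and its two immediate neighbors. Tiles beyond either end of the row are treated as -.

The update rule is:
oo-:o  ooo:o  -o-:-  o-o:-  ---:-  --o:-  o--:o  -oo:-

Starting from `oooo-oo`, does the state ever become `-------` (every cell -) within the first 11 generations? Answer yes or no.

-ooo--o
--ooo--
---ooo-
----ooo
-----oo
------o
-------
all cells are - at generation 7

yes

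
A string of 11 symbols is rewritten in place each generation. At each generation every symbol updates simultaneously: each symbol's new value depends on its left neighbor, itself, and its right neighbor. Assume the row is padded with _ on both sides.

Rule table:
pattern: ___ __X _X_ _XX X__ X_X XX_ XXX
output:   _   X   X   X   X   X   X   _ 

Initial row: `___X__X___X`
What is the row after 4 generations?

generation 1: __XXXXXX_XX
generation 2: _XX____XXXX
generation 3: XXXX__XX__X
generation 4: X__XXXXXXXX

X__XXXXXXXX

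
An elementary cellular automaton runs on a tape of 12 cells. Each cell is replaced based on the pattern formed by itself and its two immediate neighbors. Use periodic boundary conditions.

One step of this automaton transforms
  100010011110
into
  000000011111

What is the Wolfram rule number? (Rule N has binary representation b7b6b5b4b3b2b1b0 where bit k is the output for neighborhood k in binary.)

position 8: 111 → 1  (bit 7 = 1)
position 10: 110 → 1  (bit 6 = 1)
position 11: 101 → 1  (bit 5 = 1)
position 1: 100 → 0  (bit 4 = 0)
position 7: 011 → 1  (bit 3 = 1)
position 0: 010 → 0  (bit 2 = 0)
position 3: 001 → 0  (bit 1 = 0)
position 2: 000 → 0  (bit 0 = 0)
bits b7..b0 = 11101000 = 232

232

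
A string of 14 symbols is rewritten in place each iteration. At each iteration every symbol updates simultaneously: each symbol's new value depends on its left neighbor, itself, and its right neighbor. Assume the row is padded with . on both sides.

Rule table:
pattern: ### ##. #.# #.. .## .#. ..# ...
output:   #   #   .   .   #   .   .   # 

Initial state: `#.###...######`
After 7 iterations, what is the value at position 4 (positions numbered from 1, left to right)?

iteration 1: ..###.#.######
iteration 2: #.###...######  (repeats iteration 0; period 2)
iteration 7: ..###.#.######
position 4 holds #

#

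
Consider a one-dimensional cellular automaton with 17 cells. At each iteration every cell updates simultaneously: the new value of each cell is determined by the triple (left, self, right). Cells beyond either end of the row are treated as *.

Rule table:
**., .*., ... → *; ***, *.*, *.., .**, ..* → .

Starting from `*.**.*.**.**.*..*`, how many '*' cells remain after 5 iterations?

7

*..*.*..*..*.*...
*..*.*..*..*.*.*.
*..*.*..*..*.*.*.  (fixed point — unchanged through iteration 5)
count of *: 7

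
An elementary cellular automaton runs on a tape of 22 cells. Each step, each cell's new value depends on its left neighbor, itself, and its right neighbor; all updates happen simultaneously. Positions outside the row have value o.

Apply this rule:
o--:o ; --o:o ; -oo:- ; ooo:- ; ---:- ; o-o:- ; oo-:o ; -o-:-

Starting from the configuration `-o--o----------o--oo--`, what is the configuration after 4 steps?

--oo-o--o--o-------oo-

step 1: --oo-o--------o-oo-ooo
step 2: oo-o--o------o---o----
step 3: -o--oo-o----o-o-o-o--o
step 4: --oo-o--o--o-------oo-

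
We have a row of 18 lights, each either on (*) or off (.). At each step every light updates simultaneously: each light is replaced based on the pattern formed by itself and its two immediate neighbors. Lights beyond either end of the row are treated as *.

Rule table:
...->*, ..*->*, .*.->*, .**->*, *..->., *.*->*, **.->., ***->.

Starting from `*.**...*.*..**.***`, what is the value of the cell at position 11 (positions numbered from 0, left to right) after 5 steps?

.**..*****.**.**..
**..**....**.**..*
...**..****.**..**
.***..**...**..**.
**...**..***..**.*
position 11 holds *

*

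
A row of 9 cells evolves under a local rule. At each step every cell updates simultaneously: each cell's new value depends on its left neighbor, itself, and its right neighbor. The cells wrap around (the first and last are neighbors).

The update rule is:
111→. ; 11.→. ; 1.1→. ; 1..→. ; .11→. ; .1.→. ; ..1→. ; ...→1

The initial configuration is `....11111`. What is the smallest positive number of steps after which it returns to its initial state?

2

step 1: .11......
step 2: ....11111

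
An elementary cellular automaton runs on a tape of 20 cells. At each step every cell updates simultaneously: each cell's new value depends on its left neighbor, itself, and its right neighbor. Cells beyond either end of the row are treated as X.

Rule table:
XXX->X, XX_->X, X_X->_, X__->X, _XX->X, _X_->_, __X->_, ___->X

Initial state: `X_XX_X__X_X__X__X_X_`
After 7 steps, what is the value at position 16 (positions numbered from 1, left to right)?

X_XX__X____X__X_____
X_XXX__XXX__X__XXXX_
X_XXXX_XXXX__X_XXXX_
X_XXXX_XXXXX___XXXX_
X_XXXX_XXXXXXX_XXXX_
X_XXXX_XXXXXXX_XXXX_  (fixed point — unchanged through step 7)
position 16 holds X

X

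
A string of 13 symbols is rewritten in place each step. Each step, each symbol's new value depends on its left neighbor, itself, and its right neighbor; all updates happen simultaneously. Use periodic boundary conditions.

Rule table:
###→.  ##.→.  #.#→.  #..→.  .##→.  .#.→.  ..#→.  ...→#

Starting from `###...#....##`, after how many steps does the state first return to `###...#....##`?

....#...##...
###...#....##

2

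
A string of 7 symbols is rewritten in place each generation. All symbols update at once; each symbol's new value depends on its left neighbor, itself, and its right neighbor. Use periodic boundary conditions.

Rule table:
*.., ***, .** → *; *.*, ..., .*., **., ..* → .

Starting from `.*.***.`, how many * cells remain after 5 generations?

2

generation 1: ...**.*
generation 2: *..*...
generation 3: .*..*..
generation 4: ..*..*.
generation 5: ...*..*
count of *: 2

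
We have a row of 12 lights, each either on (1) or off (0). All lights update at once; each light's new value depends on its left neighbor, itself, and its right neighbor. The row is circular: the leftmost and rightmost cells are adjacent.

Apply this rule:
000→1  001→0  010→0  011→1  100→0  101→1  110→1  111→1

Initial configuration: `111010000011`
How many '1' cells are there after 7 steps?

step 1: 111100111011
step 2: 111100111111
step 3: 111100111111  (fixed point — unchanged through step 7)
count of 1: 10

10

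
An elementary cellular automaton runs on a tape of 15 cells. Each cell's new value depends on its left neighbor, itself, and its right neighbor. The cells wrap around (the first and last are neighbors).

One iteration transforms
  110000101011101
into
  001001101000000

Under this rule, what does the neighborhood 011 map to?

0

At position 10 the neighborhood is 011; the next row has 0 there.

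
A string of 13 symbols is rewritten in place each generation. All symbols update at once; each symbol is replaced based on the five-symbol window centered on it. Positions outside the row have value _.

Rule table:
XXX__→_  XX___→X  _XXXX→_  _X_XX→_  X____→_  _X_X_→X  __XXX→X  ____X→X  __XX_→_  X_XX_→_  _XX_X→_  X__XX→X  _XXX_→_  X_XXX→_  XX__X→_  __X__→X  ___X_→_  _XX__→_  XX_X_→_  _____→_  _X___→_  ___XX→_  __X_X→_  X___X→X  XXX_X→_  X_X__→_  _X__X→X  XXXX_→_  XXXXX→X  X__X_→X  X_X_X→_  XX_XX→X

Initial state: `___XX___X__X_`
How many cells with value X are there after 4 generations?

8

_X___XX_XXXX_
_X_X___X____X
__X__X_X__X_X
X_XXX_X_XX_X_
count of X: 8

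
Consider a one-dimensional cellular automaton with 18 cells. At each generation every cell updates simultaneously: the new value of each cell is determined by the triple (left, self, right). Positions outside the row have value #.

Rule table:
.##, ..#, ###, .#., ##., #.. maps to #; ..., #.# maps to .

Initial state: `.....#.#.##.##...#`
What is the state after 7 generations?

#...##.#.##.###.##
##.###.#.##.###.##
##.###.#.##.###.##  (fixed point — unchanged through generation 7)

##.###.#.##.###.##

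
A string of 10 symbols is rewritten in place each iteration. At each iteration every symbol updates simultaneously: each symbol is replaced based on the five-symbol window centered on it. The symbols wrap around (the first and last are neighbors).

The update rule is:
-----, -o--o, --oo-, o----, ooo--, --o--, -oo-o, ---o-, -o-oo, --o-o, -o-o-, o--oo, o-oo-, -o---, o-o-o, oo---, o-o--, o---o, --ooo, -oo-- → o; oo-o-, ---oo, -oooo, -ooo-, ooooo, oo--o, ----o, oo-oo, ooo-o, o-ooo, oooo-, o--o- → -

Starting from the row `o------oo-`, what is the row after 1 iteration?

ooooo--oo-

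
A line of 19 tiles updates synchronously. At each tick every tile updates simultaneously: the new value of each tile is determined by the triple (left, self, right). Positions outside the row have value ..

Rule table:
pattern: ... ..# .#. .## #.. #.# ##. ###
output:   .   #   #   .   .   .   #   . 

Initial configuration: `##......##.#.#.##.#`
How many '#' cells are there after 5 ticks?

9

tick 1: .#.....#.#.#.#..#.#
tick 2: ##....##.#.#.#.##.#
tick 3: .#...#.#.#.#.#..#.#
tick 4: ##..##.#.#.#.#.##.#
tick 5: .#.#.#.#.#.#.#..#.#
count of #: 9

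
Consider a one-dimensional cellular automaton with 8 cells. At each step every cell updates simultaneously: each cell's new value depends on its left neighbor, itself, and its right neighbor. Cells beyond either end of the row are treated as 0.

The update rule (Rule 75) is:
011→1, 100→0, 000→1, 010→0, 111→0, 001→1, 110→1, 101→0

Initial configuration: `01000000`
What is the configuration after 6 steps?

11001110

10011111
00110001
11110110
10010110
00100110
11001110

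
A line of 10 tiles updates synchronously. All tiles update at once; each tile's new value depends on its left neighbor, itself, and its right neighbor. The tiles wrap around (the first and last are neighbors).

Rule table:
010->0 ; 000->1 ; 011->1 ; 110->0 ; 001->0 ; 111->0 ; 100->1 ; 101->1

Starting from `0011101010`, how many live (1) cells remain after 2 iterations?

1010010101
0101001011
count of 1: 5

5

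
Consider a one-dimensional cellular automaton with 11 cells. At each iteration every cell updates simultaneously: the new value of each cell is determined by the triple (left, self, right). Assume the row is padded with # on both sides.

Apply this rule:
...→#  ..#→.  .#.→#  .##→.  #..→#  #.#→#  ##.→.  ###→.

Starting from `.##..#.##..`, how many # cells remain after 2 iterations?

6

iteration 1: #..#.##..#.
iteration 2: .#.##..#.##
count of #: 6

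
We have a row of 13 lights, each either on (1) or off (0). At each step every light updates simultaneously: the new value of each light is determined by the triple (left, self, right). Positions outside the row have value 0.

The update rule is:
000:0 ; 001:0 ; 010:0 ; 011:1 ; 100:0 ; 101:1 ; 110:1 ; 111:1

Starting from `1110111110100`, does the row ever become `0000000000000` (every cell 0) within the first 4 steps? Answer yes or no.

no

1111111111000
1111111111000  (fixed point — unchanged through step 4)
step 4 is 1111111111000, still not uniform 0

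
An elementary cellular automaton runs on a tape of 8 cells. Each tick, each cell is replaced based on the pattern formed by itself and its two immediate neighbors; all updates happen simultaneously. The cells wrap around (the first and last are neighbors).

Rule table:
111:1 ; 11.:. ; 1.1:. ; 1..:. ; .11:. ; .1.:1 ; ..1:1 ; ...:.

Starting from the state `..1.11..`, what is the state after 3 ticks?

.11.....
1.......
1......1

1......1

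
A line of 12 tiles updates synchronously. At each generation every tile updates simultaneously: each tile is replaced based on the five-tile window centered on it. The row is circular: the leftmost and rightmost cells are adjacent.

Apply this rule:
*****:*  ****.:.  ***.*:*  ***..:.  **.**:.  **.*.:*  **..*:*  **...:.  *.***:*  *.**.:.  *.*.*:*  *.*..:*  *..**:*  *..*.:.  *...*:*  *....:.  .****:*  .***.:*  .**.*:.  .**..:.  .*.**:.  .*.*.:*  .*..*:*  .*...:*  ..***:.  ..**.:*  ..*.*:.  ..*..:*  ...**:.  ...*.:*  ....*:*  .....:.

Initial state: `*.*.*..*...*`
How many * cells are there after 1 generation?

.*****.***.*
count of *: 9

9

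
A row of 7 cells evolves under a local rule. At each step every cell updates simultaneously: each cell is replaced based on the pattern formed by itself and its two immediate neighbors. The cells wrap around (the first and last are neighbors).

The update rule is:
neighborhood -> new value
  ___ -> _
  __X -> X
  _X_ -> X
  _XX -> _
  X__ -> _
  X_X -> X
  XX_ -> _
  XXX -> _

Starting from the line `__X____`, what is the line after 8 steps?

_X_____

step 1: _XX____
step 2: X______
step 3: X_____X
step 4: _____X_
step 5: ____XX_
step 6: ___X___
step 7: __XX___
step 8: _X_____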